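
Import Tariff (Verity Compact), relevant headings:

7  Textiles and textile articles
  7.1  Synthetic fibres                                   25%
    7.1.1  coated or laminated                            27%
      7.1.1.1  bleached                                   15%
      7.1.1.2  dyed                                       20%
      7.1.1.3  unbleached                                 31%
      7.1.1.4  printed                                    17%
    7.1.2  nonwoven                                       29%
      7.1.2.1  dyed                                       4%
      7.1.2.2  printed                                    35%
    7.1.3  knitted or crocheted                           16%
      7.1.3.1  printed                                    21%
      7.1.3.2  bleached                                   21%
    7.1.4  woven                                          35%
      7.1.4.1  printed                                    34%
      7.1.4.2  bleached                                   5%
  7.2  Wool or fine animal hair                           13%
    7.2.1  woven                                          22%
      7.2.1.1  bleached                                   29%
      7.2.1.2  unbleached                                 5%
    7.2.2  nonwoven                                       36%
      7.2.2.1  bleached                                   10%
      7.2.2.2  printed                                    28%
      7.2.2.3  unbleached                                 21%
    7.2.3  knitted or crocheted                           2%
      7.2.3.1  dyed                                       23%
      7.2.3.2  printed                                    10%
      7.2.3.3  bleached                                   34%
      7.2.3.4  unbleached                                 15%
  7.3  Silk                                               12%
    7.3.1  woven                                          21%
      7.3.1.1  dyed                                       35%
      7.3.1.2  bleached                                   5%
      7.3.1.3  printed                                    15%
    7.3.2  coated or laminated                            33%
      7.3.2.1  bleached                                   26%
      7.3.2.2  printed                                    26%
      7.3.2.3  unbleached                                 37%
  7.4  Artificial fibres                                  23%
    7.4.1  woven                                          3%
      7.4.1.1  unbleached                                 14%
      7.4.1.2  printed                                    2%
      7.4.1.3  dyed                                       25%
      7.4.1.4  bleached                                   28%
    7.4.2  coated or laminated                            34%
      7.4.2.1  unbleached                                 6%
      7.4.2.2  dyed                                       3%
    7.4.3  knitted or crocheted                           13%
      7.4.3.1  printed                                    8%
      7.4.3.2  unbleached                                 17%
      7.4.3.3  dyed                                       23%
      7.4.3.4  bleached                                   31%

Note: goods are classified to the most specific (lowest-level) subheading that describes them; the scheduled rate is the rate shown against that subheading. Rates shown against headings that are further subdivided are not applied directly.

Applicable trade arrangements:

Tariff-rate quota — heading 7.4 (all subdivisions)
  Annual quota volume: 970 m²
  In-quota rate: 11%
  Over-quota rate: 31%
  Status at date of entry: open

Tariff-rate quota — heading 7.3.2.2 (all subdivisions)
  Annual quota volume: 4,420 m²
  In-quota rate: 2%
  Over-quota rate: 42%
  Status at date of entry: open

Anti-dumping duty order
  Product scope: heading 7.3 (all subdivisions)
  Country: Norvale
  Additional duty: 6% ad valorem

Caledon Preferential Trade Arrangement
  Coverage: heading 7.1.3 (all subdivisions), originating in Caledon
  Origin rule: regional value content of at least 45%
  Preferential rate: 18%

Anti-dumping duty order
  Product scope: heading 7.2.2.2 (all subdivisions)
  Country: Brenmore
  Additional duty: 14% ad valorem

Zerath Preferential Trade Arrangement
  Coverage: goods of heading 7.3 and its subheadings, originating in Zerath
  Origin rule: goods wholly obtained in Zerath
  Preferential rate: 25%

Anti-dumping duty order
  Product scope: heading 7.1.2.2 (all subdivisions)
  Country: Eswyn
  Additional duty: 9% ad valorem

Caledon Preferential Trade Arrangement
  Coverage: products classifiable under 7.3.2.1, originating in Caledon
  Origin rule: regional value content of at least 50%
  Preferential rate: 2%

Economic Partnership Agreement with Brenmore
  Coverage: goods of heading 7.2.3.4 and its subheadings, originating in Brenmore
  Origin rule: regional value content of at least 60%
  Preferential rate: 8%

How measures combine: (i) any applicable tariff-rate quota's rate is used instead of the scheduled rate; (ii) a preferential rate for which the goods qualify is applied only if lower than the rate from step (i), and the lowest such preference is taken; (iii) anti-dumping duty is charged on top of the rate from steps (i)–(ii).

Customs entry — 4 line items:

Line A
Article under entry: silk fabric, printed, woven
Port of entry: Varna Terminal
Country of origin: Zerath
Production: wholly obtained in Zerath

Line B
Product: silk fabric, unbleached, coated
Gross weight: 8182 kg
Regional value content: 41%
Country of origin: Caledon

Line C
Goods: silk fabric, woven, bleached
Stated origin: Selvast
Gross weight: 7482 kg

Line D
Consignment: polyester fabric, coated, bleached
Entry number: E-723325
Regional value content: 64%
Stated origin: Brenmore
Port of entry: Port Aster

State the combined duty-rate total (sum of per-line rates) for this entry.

Line A: silk → 7.3; woven → 7.3.1; printed → 7.3.1.3. Scheduled 15%. Zerath agreement on 7.3: wholly obtained → 25% available; preference 25% not lower than 15% → no reduction. → 15%.
Line B: silk → 7.3; coated → 7.3.2; unbleached → 7.3.2.3. Scheduled 37%. Caledon agreement on 7.1.3: 7.3.2.3 not covered; Caledon agreement on 7.3.2.1: 7.3.2.3 not covered. → 37%.
Line C: silk → 7.3; woven → 7.3.1; bleached → 7.3.1.2. Scheduled 5%. No special measure applies. → 5%.
Line D: polyester → 7.1; coated → 7.1.1; bleached → 7.1.1.1. Scheduled 15%. Brenmore agreement on 7.2.3.4: 7.1.1.1 not covered. → 15%.
Sum: 15% + 37% + 5% + 15% = 72%.

72%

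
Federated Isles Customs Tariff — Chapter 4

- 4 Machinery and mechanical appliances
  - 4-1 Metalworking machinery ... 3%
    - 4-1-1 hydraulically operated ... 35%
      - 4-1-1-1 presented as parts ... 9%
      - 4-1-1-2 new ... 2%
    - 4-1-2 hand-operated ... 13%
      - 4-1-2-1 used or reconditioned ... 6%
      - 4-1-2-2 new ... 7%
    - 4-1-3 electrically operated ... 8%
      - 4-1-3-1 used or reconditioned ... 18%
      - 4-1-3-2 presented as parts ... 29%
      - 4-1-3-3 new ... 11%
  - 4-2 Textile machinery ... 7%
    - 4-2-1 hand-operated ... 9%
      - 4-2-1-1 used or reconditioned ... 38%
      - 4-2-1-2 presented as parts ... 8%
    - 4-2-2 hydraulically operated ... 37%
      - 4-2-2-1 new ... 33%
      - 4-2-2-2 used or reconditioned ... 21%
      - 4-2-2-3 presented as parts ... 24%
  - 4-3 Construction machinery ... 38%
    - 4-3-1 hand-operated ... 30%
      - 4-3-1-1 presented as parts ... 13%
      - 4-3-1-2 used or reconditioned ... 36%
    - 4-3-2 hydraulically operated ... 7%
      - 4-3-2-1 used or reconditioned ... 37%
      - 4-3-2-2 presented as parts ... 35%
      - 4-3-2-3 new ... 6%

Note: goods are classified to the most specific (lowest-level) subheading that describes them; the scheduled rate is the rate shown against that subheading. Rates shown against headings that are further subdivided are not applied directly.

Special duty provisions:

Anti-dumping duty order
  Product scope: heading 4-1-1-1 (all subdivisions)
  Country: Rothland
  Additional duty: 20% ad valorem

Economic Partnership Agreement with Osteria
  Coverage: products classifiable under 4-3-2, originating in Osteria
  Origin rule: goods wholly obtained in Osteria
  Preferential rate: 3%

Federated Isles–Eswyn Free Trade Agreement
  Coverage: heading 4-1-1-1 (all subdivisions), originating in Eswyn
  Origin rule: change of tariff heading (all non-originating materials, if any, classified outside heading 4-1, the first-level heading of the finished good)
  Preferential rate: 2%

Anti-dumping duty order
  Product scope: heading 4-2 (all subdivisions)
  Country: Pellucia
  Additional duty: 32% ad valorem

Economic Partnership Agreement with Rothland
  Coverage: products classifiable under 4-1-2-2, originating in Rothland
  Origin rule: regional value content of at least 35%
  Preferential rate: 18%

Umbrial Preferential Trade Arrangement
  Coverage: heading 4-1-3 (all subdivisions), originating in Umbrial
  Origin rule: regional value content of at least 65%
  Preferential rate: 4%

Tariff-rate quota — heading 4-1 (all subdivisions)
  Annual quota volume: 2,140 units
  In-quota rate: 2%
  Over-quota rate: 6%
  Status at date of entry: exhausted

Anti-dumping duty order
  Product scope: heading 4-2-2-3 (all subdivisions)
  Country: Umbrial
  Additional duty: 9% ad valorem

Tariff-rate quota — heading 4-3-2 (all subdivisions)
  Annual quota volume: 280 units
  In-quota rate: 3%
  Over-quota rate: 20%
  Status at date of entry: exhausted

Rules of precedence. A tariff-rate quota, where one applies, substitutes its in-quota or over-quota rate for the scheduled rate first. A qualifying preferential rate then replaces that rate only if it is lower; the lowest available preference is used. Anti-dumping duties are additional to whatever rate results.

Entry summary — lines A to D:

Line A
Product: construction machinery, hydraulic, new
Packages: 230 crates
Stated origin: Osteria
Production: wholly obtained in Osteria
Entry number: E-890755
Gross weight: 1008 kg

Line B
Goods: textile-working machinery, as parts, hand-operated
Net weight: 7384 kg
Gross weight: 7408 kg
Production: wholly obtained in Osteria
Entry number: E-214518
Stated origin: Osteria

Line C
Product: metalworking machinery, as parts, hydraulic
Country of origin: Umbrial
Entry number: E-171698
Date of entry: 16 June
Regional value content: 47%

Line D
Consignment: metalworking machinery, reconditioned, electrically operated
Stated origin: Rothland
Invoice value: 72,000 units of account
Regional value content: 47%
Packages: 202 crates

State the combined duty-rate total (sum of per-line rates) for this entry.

23%

Line A: construction → 4-3; hydraulic → 4-3-2; new → 4-3-2-3. Scheduled 6%. quota on 4-3-2 exhausted → over-quota 20%; Osteria agreement on 4-3-2: wholly obtained → 3% available; preferential 3%. → 3%.
Line B: textile-working → 4-2; hand-operated → 4-2-1; as parts → 4-2-1-2. Scheduled 8%. Osteria agreement on 4-3-2: 4-2-1-2 not covered. → 8%.
Line C: metalworking → 4-1; hydraulic → 4-1-1; as parts → 4-1-1-1. Scheduled 9%. quota on 4-1 exhausted → over-quota 6%; Umbrial agreement on 4-1-3: 4-1-1-1 not covered. → 6%.
Line D: metalworking → 4-1; electrically operated → 4-1-3; reconditioned → 4-1-3-1. Scheduled 18%. quota on 4-1 exhausted → over-quota 6%; Rothland agreement on 4-1-2-2: 4-1-3-1 not covered. → 6%.
Sum: 3% + 8% + 6% + 6% = 23%.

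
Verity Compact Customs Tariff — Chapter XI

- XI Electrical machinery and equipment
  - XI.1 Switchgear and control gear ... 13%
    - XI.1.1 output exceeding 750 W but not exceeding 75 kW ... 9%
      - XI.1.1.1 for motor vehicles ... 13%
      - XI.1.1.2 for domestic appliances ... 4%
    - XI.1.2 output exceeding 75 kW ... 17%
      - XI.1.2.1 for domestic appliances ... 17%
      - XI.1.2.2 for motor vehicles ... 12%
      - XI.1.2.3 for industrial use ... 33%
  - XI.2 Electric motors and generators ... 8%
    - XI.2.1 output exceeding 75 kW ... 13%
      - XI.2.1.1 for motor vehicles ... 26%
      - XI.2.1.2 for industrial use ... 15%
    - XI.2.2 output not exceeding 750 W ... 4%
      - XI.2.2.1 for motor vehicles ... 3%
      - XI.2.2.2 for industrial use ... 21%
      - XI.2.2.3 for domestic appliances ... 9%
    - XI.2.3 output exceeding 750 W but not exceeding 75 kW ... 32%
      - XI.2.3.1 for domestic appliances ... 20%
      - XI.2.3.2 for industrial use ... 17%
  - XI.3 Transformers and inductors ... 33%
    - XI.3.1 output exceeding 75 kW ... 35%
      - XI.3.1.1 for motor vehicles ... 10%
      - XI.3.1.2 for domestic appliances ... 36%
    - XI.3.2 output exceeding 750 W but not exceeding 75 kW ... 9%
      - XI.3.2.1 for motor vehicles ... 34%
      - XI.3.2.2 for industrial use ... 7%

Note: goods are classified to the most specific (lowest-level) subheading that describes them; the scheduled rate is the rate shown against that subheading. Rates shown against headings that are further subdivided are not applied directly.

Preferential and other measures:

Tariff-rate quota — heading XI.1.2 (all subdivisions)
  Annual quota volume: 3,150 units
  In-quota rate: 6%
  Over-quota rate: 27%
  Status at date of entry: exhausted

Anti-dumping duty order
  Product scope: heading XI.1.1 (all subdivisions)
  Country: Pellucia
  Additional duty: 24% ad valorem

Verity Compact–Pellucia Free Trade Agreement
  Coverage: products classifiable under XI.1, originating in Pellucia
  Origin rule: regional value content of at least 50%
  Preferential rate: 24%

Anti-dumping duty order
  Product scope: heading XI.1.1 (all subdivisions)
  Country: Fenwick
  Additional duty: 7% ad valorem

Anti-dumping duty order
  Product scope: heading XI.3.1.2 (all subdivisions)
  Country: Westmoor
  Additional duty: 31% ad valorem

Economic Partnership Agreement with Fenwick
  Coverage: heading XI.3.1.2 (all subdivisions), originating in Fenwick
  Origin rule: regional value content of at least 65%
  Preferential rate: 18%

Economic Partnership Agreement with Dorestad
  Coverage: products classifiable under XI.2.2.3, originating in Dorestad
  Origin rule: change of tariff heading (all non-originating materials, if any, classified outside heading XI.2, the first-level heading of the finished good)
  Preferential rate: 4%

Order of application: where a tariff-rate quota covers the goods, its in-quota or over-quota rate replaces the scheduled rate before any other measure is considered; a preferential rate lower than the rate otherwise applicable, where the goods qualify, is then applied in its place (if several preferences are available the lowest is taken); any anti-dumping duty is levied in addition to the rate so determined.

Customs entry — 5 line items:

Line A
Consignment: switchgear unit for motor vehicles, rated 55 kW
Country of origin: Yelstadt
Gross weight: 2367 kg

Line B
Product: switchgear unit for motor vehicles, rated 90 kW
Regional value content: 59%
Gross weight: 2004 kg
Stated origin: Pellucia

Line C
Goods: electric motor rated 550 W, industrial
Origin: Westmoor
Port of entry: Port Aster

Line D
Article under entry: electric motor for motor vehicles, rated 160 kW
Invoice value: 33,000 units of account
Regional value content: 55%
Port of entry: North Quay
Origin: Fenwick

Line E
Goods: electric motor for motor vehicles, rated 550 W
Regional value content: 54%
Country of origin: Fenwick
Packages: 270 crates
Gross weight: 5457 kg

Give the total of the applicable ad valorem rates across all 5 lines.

87%

Line A: switchgear unit → XI.1; rated 55 kW → XI.1.1; for motor vehicles → XI.1.1.1. Scheduled 13%. No special measure applies. → 13%.
Line B: switchgear unit → XI.1; rated 90 kW → XI.1.2; for motor vehicles → XI.1.2.2. Scheduled 12%. quota on XI.1.2 exhausted → over-quota 27%; Pellucia agreement on XI.1: RVC ≥ 50% → 24% available; preferential 24%. → 24%.
Line C: electric motor → XI.2; rated 550 W → XI.2.2; industrial → XI.2.2.2. Scheduled 21%. No special measure applies. → 21%.
Line D: electric motor → XI.2; rated 160 kW → XI.2.1; for motor vehicles → XI.2.1.1. Scheduled 26%. Fenwick agreement on XI.3.1.2: XI.2.1.1 not covered. → 26%.
Line E: electric motor → XI.2; rated 550 W → XI.2.2; for motor vehicles → XI.2.2.1. Scheduled 3%. Fenwick agreement on XI.3.1.2: XI.2.2.1 not covered. → 3%.
Sum: 13% + 24% + 21% + 26% + 3% = 87%.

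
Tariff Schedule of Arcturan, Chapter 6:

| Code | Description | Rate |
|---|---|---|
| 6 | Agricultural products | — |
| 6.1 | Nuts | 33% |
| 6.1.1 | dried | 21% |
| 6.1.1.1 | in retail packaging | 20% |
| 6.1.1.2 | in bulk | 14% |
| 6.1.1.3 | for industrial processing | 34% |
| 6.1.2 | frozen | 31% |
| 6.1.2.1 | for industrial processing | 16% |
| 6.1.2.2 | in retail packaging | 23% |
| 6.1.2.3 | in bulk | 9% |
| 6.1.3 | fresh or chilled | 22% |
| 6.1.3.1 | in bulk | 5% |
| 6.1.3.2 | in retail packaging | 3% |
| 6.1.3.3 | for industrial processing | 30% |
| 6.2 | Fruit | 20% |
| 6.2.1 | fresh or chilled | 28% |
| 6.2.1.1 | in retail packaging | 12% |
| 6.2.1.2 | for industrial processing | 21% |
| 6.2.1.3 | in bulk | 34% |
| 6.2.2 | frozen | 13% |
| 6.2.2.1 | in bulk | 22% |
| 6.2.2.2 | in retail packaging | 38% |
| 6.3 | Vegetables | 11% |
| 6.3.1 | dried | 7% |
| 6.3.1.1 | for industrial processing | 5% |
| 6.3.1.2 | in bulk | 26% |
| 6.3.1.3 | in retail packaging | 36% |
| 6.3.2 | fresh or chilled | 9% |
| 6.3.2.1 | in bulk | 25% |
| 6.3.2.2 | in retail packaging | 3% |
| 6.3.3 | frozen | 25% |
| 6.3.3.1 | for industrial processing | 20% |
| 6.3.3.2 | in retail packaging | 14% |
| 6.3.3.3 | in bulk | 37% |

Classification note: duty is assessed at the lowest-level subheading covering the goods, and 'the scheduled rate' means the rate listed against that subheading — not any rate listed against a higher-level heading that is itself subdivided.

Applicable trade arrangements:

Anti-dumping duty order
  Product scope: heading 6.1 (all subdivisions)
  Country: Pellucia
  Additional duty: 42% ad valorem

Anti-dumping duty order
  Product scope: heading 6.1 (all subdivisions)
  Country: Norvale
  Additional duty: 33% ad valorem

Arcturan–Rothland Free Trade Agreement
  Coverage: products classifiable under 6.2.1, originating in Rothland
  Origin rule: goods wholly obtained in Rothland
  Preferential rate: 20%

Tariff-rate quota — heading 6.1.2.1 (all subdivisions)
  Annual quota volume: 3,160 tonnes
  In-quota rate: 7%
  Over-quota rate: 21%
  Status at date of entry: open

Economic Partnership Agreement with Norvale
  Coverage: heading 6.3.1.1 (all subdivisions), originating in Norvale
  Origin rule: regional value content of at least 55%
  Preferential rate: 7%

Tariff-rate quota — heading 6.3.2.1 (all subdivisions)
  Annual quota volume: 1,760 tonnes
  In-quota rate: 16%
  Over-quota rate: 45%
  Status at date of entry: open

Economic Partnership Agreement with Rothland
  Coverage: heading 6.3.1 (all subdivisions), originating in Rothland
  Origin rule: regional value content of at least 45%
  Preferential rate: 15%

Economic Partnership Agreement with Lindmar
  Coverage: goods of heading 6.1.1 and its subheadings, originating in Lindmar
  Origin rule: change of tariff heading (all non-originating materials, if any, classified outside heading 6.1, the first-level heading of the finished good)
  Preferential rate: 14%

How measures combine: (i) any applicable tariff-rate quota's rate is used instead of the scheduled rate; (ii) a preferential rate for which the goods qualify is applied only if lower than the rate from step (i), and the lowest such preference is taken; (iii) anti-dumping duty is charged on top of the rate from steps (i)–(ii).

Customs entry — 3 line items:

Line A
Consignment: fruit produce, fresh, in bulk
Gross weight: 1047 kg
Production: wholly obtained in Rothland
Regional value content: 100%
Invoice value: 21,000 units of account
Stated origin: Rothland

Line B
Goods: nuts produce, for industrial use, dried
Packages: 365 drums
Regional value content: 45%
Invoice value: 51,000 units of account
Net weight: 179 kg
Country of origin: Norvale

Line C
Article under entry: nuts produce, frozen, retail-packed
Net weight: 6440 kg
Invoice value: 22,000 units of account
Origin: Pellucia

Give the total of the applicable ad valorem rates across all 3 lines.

152%

Line A: fruit → 6.2; fresh → 6.2.1; in bulk → 6.2.1.3. Scheduled 34%. Rothland agreement on 6.2.1: wholly obtained → 20% available; Rothland agreement on 6.3.1: 6.2.1.3 not covered; preferential 20%. → 20%.
Line B: nuts → 6.1; dried → 6.1.1; for industrial use → 6.1.1.3. Scheduled 34%. Norvale agreement on 6.3.1.1: 6.1.1.3 not covered; anti-dumping (Norvale, 6.1): +33%; total 34% + 33% = 67%. → 67%.
Line C: nuts → 6.1; frozen → 6.1.2; retail-packed → 6.1.2.2. Scheduled 23%. anti-dumping (Pellucia, 6.1): +42%; total 23% + 42% = 65%. → 65%.
Sum: 20% + 67% + 65% = 152%.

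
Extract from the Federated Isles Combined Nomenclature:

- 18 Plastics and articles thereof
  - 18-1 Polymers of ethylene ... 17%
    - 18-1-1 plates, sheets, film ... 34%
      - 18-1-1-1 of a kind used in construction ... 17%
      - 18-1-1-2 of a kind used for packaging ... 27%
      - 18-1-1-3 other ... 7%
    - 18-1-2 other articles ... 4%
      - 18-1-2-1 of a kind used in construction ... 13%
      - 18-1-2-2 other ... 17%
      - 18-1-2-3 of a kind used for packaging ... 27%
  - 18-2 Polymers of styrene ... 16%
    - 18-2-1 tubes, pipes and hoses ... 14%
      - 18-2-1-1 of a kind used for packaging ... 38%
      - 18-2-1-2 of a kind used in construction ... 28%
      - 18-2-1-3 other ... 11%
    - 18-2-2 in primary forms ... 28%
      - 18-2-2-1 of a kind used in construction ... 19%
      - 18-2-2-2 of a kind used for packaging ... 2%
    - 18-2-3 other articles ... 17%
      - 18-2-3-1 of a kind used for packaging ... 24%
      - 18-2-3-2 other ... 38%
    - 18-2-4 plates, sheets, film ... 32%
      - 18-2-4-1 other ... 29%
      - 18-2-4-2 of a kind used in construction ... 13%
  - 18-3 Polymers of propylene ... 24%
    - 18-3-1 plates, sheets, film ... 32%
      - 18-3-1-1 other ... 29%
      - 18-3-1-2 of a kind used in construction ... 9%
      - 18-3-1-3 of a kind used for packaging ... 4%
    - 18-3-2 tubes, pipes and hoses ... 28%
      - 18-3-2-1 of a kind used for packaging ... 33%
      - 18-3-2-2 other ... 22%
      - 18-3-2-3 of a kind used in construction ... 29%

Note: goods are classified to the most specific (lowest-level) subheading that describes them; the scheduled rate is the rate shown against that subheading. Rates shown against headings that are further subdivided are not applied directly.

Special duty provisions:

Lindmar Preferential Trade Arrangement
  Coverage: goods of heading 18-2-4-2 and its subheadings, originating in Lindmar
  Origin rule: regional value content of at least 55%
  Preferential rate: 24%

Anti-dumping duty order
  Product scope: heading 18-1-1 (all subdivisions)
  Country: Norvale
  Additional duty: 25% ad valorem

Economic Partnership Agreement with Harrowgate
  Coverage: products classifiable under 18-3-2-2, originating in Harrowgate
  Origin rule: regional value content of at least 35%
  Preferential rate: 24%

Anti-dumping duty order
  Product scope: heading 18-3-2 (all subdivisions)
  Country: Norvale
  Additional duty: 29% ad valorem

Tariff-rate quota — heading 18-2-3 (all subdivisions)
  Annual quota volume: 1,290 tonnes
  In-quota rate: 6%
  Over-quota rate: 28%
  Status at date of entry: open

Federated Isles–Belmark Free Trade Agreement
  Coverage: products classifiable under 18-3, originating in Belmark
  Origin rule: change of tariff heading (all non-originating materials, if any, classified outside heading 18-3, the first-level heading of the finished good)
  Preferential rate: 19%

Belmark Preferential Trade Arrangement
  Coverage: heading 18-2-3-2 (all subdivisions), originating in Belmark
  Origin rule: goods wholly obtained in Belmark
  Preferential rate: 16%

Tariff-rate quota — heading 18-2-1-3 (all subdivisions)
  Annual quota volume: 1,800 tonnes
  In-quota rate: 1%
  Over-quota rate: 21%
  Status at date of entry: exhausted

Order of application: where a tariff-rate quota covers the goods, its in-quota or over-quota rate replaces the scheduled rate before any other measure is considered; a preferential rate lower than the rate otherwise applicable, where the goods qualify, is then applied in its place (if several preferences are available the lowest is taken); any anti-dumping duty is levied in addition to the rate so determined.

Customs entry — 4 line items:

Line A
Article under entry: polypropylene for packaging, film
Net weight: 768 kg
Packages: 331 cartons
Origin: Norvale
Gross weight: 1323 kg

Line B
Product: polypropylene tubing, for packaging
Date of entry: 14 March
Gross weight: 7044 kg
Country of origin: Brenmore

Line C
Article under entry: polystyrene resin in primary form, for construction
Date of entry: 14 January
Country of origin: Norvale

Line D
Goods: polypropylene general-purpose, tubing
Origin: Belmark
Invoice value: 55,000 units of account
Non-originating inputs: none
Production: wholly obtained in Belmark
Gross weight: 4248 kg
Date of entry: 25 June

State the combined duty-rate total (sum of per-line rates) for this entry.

75%

Line A: polypropylene → 18-3; film → 18-3-1; for packaging → 18-3-1-3. Scheduled 4%. No special measure applies. → 4%.
Line B: polypropylene → 18-3; tubing → 18-3-2; for packaging → 18-3-2-1. Scheduled 33%. No special measure applies. → 33%.
Line C: polystyrene → 18-2; resin in primary form → 18-2-2; for construction → 18-2-2-1. Scheduled 19%. No special measure applies. → 19%.
Line D: polypropylene → 18-3; tubing → 18-3-2; general-purpose → 18-3-2-2. Scheduled 22%. Belmark agreement on 18-3: CTH met → 19% available; Belmark agreement on 18-2-3-2: 18-3-2-2 not covered; preferential 19%. → 19%.
Sum: 4% + 33% + 19% + 19% = 75%.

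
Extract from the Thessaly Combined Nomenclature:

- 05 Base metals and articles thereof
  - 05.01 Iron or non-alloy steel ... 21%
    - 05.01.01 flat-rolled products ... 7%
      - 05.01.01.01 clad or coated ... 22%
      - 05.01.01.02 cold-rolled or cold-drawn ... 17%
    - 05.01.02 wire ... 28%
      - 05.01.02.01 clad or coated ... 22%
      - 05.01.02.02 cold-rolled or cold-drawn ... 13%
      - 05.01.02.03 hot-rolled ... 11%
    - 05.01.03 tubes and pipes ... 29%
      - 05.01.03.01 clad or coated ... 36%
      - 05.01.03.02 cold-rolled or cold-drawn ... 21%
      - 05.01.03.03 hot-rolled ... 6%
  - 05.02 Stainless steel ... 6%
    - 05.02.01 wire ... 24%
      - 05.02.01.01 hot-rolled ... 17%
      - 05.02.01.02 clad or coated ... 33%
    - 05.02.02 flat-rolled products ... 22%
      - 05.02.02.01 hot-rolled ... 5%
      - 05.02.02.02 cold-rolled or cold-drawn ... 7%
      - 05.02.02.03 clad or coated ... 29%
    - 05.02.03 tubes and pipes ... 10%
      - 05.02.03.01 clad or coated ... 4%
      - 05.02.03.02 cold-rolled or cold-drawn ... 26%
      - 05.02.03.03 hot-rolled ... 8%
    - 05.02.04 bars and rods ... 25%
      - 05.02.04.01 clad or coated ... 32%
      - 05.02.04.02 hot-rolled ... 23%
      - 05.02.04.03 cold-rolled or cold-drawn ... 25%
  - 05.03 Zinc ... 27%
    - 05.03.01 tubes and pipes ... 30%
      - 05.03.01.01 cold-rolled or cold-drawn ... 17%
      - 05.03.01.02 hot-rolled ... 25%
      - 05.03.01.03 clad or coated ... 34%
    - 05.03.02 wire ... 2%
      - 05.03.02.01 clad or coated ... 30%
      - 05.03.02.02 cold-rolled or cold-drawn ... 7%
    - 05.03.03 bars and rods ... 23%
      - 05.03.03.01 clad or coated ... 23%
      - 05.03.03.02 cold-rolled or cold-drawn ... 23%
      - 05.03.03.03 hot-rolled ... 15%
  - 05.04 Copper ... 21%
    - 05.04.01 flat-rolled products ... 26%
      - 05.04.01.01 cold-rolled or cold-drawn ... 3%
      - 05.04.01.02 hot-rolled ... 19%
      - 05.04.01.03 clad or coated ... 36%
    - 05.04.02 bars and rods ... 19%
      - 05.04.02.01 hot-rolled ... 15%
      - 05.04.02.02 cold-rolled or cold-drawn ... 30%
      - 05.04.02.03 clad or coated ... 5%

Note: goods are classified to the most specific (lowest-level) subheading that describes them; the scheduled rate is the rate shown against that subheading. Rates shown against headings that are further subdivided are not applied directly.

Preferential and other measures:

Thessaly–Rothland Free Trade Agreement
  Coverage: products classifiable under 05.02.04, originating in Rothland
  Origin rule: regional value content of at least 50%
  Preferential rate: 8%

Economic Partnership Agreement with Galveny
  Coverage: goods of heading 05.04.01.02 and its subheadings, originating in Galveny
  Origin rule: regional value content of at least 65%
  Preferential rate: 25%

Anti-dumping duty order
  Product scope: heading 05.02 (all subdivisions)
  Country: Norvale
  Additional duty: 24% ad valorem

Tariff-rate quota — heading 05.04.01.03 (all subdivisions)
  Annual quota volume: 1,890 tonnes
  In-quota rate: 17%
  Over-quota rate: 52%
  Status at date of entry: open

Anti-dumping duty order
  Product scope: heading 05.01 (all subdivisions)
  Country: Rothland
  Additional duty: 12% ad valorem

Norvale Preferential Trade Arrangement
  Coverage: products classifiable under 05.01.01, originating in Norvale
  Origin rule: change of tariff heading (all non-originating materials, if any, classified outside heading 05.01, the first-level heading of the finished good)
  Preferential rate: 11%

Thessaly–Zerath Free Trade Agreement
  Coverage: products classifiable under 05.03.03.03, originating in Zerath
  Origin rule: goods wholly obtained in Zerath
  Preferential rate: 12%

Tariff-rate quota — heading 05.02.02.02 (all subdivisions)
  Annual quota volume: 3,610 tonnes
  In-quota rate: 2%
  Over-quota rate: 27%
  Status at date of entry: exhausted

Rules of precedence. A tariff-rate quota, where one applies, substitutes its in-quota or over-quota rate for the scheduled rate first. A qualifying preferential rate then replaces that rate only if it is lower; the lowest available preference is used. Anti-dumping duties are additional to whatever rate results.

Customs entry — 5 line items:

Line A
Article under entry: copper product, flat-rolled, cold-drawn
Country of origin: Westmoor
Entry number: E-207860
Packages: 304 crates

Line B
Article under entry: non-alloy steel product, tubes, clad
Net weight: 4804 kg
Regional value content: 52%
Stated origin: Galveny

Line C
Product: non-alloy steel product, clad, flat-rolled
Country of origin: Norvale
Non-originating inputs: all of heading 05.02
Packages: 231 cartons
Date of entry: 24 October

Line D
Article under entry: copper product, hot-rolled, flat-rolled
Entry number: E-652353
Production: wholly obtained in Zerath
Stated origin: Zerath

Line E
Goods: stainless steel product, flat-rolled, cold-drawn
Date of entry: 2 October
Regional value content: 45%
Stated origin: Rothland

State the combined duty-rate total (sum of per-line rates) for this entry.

Line A: copper → 05.04; flat-rolled → 05.04.01; cold-drawn → 05.04.01.01. Scheduled 3%. No special measure applies. → 3%.
Line B: non-alloy steel → 05.01; tubes → 05.01.03; clad → 05.01.03.01. Scheduled 36%. Galveny agreement on 05.04.01.02: 05.01.03.01 not covered. → 36%.
Line C: non-alloy steel → 05.01; flat-rolled → 05.01.01; clad → 05.01.01.01. Scheduled 22%. Norvale agreement on 05.01.01: CTH met → 11% available; preferential 11%. → 11%.
Line D: copper → 05.04; flat-rolled → 05.04.01; hot-rolled → 05.04.01.02. Scheduled 19%. Zerath agreement on 05.03.03.03: 05.04.01.02 not covered. → 19%.
Line E: stainless steel → 05.02; flat-rolled → 05.02.02; cold-drawn → 05.02.02.02. Scheduled 7%. quota on 05.02.02.02 exhausted → over-quota 27%; Rothland agreement on 05.02.04: 05.02.02.02 not covered. → 27%.
Sum: 3% + 36% + 11% + 19% + 27% = 96%.

96%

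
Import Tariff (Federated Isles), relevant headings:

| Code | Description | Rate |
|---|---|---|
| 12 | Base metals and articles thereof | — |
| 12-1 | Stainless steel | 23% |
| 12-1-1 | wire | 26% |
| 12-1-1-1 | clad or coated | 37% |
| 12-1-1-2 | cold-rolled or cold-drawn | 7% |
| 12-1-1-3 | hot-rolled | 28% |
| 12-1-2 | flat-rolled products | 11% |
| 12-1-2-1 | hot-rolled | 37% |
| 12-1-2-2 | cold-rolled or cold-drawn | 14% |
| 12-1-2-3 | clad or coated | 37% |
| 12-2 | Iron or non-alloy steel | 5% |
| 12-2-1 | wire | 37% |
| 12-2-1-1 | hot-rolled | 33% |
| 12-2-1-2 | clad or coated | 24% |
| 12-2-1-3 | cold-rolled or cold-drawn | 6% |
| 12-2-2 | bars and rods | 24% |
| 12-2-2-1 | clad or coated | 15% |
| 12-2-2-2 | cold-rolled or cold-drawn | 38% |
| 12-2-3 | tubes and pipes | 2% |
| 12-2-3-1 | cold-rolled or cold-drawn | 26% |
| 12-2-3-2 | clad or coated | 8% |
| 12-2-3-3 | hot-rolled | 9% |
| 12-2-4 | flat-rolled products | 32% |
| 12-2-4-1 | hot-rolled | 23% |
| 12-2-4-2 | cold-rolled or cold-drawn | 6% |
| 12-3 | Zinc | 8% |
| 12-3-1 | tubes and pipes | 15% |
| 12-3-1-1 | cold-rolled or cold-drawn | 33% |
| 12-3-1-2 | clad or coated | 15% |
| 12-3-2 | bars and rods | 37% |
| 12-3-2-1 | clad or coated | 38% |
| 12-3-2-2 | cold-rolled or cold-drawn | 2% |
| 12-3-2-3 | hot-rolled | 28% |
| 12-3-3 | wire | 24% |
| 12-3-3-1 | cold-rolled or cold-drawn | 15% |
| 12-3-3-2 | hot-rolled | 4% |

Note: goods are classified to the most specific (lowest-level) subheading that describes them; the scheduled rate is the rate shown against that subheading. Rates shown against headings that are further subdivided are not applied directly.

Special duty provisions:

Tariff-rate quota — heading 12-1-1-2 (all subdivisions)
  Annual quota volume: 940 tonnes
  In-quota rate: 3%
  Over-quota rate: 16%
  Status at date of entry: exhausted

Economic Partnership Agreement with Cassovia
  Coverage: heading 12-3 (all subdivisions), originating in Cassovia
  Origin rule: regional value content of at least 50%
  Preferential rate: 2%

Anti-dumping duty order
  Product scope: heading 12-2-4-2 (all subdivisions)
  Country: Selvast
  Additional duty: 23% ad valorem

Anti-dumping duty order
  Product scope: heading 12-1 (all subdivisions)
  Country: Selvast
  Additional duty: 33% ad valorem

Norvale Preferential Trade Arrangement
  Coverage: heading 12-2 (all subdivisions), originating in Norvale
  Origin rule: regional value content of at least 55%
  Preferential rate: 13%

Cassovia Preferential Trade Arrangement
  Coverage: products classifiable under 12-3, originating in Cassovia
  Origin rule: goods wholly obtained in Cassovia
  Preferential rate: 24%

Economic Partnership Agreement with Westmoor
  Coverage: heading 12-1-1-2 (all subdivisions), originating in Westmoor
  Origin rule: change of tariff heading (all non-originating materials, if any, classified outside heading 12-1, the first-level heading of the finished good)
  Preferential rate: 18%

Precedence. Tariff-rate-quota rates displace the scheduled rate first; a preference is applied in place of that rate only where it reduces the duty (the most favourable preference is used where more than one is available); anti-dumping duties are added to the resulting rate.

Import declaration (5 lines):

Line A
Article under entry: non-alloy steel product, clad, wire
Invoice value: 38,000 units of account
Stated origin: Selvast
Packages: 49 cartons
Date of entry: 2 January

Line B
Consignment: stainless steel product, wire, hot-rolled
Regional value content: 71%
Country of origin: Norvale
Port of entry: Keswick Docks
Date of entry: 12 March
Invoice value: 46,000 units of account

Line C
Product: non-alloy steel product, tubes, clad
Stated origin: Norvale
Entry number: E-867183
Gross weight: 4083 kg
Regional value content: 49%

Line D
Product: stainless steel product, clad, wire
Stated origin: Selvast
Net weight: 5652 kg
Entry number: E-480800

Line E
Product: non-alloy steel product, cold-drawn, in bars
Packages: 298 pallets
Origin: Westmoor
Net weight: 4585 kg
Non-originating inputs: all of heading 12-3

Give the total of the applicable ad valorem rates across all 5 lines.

168%

Line A: non-alloy steel → 12-2; wire → 12-2-1; clad → 12-2-1-2. Scheduled 24%. No special measure applies. → 24%.
Line B: stainless steel → 12-1; wire → 12-1-1; hot-rolled → 12-1-1-3. Scheduled 28%. Norvale agreement on 12-2: 12-1-1-3 not covered. → 28%.
Line C: non-alloy steel → 12-2; tubes → 12-2-3; clad → 12-2-3-2. Scheduled 8%. Norvale agreement on 12-2: RVC < 55%. → 8%.
Line D: stainless steel → 12-1; wire → 12-1-1; clad → 12-1-1-1. Scheduled 37%. anti-dumping (Selvast, 12-1): +33%; total 37% + 33% = 70%. → 70%.
Line E: non-alloy steel → 12-2; in bars → 12-2-2; cold-drawn → 12-2-2-2. Scheduled 38%. Westmoor agreement on 12-1-1-2: 12-2-2-2 not covered. → 38%.
Sum: 24% + 28% + 8% + 70% + 38% = 168%.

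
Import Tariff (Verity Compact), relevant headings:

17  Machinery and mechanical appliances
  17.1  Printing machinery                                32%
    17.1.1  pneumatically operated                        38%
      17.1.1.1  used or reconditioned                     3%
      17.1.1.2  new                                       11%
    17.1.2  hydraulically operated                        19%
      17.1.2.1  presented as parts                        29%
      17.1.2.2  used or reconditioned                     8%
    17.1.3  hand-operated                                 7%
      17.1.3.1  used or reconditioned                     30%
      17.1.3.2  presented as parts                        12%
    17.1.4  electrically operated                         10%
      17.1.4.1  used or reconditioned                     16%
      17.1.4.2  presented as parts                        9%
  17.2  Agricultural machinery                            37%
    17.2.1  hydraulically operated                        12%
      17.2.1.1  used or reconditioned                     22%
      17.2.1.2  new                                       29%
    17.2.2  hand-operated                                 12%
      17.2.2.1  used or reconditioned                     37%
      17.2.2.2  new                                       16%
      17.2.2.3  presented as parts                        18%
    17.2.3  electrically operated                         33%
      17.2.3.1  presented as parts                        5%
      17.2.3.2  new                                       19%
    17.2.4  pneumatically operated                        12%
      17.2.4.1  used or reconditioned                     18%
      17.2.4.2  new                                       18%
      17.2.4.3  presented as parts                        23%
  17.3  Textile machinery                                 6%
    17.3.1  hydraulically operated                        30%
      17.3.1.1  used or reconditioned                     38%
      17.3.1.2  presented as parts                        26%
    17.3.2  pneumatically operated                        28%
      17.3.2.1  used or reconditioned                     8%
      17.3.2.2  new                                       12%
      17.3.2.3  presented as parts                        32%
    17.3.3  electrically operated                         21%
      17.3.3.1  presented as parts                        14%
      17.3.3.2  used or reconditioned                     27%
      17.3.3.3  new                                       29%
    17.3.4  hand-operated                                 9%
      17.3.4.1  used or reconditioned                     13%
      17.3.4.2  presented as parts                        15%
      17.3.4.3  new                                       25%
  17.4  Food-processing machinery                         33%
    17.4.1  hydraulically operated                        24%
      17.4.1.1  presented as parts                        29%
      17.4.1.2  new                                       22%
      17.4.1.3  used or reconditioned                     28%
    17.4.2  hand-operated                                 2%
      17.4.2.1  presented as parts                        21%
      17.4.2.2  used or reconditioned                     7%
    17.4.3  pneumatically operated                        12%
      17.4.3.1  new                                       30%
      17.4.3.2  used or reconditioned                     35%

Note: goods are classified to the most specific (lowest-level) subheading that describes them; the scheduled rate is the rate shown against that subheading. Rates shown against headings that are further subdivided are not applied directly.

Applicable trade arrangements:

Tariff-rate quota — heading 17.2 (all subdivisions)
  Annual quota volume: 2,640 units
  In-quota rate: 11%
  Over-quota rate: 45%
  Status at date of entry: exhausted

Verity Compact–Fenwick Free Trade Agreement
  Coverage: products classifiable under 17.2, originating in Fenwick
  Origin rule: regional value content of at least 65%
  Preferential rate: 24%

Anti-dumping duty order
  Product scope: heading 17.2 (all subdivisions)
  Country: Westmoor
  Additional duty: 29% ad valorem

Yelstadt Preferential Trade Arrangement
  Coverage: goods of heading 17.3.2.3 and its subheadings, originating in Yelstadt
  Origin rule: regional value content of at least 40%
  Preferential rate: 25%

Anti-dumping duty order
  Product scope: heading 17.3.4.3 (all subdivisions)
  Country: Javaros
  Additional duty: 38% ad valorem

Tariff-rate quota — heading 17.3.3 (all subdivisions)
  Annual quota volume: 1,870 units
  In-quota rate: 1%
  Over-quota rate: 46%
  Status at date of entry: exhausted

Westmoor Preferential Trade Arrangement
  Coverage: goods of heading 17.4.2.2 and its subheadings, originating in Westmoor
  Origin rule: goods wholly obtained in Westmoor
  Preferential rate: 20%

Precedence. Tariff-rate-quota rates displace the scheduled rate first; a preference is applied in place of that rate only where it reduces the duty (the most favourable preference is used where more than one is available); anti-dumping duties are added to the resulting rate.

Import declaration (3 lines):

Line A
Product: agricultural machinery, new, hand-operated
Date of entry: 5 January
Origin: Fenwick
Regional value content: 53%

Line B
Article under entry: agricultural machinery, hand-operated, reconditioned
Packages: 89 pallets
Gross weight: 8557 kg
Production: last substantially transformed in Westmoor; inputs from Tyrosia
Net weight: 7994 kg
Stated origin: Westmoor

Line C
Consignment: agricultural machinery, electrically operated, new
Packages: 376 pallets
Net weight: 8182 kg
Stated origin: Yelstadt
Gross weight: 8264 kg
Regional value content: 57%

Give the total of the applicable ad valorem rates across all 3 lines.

164%

Line A: agricultural → 17.2; hand-operated → 17.2.2; new → 17.2.2.2. Scheduled 16%. quota on 17.2 exhausted → over-quota 45%; Fenwick agreement on 17.2: RVC < 65%. → 45%.
Line B: agricultural → 17.2; hand-operated → 17.2.2; reconditioned → 17.2.2.1. Scheduled 37%. quota on 17.2 exhausted → over-quota 45%; Westmoor agreement on 17.4.2.2: 17.2.2.1 not covered; anti-dumping (Westmoor, 17.2): +29%; total 45% + 29% = 74%. → 74%.
Line C: agricultural → 17.2; electrically operated → 17.2.3; new → 17.2.3.2. Scheduled 19%. quota on 17.2 exhausted → over-quota 45%; Yelstadt agreement on 17.3.2.3: 17.2.3.2 not covered. → 45%.
Sum: 45% + 74% + 45% = 164%.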